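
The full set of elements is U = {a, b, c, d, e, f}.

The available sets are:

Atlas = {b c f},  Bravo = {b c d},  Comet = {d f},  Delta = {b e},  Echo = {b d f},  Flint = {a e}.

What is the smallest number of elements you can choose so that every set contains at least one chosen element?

3

H = {c, e, f} meets every set (each contains at least one member of H), and |H| = 3.
No choice of 2 elements meets every set, so 3 is the minimum.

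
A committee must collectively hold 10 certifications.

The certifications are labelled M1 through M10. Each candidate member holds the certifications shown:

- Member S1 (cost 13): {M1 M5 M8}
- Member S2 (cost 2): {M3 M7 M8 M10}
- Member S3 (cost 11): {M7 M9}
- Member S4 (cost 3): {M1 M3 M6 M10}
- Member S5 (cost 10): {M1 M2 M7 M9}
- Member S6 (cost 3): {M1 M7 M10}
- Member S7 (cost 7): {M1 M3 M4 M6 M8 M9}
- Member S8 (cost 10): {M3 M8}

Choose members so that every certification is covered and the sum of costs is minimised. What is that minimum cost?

32

S1, S2, S5, S7 together cover every certification (S1 ∪ S2 ∪ S5 ∪ S7 = {M1, M2, M3, M4, M5, M6, M7, M8, M9, M10}); total cost 13 + 2 + 10 + 7 = 32.
The greedy pick S2, S4, S7, S5, S1 costs 35; no covering selection beats 32.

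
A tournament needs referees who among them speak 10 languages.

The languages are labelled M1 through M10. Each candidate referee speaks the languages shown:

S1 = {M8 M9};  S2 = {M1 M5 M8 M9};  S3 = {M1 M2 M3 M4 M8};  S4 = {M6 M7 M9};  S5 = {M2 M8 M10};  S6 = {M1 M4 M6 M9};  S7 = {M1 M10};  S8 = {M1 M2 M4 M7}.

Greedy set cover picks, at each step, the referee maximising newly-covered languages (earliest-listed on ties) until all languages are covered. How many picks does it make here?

4

Greedy: pick S3 (covers 5 new) → pick S4 (covers 3 new) → pick S2 (covers 1 new) → pick S5 (covers 1 new). Total picks: 4.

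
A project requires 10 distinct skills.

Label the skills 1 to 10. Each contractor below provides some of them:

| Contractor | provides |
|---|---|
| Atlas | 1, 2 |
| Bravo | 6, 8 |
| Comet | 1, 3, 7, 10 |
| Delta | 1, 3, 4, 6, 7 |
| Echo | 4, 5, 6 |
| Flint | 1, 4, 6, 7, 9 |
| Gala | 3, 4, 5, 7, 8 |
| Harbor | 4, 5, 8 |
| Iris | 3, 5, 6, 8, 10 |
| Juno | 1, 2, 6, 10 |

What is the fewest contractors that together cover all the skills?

Flint and Iris and Juno together: Flint ∪ Iris ∪ Juno = {1, 2, 3, 4, 5, 6, 7, 8, 9, 10} — every skill is covered.
Only Flint contains 9, so Flint is forced; the remaining 5 skills need at least 2 more contractors (each remaining contractor adds at most 4) — so at least 3 contractors are needed, and 3 is optimal.

3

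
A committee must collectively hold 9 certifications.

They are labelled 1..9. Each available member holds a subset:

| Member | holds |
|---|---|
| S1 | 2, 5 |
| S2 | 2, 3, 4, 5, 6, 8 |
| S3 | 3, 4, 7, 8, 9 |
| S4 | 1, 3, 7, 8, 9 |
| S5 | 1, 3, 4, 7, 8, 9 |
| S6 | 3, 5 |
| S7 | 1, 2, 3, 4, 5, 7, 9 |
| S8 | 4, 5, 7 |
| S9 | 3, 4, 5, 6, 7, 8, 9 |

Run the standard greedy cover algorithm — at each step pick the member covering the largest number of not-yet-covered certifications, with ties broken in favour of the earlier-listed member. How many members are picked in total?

Greedy: pick S7 (covers 7 new) → pick S2 (covers 2 new). Total picks: 2.

2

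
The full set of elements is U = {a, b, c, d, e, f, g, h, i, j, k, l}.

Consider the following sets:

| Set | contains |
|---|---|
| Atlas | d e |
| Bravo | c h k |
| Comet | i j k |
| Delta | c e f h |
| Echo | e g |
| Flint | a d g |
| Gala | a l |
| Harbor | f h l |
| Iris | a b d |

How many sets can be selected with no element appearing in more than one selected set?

4

Comet, Echo, Harbor, Iris are pairwise disjoint (Comet={i,j,k}; Echo={e,g}; Harbor={f,h,l}; Iris={a,b,d}).
Every remaining set overlaps one of these, and no 5 of the listed sets are pairwise disjoint, so 4 is the maximum.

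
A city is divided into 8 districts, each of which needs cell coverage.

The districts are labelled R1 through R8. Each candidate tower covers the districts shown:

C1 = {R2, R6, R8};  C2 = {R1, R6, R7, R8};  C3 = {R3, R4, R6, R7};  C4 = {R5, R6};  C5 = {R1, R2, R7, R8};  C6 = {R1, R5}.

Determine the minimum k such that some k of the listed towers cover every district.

C3 and C4 and C5 together: C3 ∪ C4 ∪ C5 = {R1, R2, R3, R4, R5, R6, R7, R8} — every district is covered.
Only C3 contains R3, so C3 is forced; the remaining 4 districts need at least 2 more towers (each remaining tower adds at most 3) — so at least 3 towers are needed, and 3 is optimal.

3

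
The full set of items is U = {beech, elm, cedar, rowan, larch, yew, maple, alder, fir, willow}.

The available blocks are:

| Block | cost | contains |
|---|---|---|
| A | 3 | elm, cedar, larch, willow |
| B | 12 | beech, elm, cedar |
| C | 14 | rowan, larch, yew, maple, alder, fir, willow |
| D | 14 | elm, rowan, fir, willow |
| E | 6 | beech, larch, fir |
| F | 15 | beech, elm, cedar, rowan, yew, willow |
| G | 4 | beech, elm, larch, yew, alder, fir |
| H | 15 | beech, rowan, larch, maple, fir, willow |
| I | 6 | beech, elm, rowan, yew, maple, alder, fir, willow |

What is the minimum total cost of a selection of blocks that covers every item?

9

A, I together cover every item (A ∪ I = {beech, elm, cedar, rowan, larch, yew, maple, alder, fir, willow}); total cost 3 + 6 = 9.
The greedy pick G, A, I costs 13; no covering selection beats 9.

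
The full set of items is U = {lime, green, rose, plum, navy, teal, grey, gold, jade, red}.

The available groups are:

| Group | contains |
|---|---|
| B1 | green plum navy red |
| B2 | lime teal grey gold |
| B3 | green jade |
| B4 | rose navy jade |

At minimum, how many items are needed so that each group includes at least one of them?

The 3 items {navy, grey, jade} hit every group.
No choice of 2 items meets every group, so 3 is the minimum.

3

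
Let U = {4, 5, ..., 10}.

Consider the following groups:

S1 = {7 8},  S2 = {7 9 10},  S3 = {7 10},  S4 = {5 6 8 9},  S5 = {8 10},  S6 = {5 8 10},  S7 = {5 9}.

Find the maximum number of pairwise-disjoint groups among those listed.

S3, S4 are pairwise disjoint (S3={7,10}; S4={5,6,8,9}).
Every remaining group overlaps one of these, and no 3 of the listed groups are pairwise disjoint, so 2 is the maximum.

2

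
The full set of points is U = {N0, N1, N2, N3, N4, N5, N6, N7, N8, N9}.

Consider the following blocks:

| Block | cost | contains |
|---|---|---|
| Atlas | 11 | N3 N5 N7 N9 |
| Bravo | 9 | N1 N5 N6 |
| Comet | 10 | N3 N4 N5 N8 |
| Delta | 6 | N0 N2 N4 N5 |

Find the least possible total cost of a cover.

36

Atlas, Bravo, Comet, Delta together cover every point (Atlas ∪ Bravo ∪ Comet ∪ Delta = {N0, N1, N2, N3, N4, N5, N6, N7, N8, N9}); total cost 11 + 9 + 10 + 6 = 36.
No covering selection has total cost below 36.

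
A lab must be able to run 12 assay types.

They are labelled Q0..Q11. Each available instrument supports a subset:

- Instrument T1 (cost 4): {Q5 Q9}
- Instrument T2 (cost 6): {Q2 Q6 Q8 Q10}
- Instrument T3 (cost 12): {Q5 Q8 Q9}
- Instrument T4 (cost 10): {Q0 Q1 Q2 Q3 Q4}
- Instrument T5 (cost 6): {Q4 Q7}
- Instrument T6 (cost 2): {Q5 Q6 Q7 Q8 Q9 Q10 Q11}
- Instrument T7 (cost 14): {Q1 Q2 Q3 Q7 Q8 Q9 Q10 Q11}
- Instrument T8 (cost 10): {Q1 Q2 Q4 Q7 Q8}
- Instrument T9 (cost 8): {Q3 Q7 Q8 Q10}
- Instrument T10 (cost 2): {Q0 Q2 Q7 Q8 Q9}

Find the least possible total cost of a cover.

T4, T6 together cover every assay (T4 ∪ T6 = {Q0, Q1, Q2, Q3, Q4, Q5, Q6, Q7, Q8, Q9, Q10, Q11}); total cost 10 + 2 = 12.
The greedy pick T6, T10, T4 costs 14; no covering selection beats 12.

12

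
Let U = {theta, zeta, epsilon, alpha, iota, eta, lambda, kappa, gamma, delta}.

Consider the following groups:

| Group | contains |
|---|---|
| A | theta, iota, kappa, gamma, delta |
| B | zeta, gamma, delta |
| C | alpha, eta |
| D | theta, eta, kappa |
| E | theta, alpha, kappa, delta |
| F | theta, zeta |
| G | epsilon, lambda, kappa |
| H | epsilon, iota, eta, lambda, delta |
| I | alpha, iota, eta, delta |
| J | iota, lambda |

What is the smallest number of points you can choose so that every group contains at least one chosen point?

4

Take T = {zeta, eta, lambda, delta}. Each listed group contains at least one of these, so T is a hitting set of size 4.
No choice of 3 points meets every group, so 4 is the minimum.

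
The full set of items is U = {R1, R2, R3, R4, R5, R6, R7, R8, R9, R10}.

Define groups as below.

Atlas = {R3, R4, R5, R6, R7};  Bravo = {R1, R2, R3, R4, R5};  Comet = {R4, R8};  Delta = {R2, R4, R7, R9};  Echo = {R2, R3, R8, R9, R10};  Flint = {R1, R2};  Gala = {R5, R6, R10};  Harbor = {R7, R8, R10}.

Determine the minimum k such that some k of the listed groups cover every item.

Atlas, Bravo, and Echo cover everything between them: the union {R1, R2, R3, R4, R5, R6, R7, R8, R9, R10} is all of U.
No 2 of the 8 groups cover everything (all 28 combinations miss at least one item), so 3 is optimal.

3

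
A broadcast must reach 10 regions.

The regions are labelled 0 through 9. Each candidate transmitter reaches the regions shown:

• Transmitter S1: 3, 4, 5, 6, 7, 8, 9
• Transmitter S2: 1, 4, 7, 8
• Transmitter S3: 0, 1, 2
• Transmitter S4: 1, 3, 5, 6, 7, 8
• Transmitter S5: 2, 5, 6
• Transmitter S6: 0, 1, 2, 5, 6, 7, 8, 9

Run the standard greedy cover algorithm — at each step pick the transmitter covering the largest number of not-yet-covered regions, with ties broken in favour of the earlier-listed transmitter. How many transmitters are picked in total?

2

Greedy: pick S6 (covers 8 new) → pick S1 (covers 2 new). Total picks: 2.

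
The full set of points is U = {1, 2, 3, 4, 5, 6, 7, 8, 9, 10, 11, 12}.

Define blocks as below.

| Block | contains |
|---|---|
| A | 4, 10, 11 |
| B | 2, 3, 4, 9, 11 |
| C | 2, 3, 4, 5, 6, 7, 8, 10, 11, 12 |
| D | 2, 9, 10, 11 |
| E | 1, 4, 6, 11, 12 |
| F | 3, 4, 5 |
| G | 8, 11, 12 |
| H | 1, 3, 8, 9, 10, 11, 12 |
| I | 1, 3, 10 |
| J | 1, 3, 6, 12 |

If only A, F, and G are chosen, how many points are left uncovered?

5

Union of A, F, G = {3, 4, 5, 8, 10, 11, 12}.
Not covered: 1, 2, 6, 7, 9 — 5 points.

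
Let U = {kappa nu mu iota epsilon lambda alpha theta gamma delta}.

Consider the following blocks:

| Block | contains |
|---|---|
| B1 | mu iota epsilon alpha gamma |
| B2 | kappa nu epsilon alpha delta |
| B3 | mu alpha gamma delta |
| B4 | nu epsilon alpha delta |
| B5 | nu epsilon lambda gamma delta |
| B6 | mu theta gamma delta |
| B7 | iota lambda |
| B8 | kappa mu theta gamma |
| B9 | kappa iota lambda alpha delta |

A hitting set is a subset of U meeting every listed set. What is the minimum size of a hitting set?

Take H = {mu, lambda, delta}. Each listed block contains at least one of these, so H is a hitting set of size 3.
The blocks B4, B7, B8 are pairwise disjoint, so any hitting set needs a separate element for each — at least 3. Hence 3 is optimal.

3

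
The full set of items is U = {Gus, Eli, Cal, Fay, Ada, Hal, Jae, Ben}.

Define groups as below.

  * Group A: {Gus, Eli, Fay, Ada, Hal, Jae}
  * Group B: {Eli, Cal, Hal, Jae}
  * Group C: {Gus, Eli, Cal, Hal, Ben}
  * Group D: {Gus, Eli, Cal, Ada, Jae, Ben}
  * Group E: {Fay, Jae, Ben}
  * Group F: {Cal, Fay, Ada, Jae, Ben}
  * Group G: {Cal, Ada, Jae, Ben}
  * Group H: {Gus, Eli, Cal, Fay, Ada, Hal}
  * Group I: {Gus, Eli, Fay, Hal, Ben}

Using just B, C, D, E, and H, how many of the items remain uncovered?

0

Union of B, C, D, E, H = {Gus, Eli, Cal, Fay, Ada, Hal, Jae, Ben} — that's every item, so 0 are uncovered.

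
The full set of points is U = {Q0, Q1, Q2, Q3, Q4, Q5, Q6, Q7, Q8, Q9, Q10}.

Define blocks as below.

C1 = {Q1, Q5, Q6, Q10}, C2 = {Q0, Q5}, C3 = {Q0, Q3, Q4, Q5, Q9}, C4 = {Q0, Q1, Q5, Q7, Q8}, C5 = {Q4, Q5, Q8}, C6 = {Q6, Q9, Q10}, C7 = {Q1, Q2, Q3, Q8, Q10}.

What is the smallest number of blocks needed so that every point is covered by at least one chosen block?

Take {C4, C5, C6, C7}. Their union is {Q0, Q1, Q2, Q3, Q4, Q5, Q6, Q7, Q8, Q9, Q10}, which is all 11 points.
No 3 of the 7 blocks cover everything (all 35 combinations miss at least one point), so 4 is optimal.

4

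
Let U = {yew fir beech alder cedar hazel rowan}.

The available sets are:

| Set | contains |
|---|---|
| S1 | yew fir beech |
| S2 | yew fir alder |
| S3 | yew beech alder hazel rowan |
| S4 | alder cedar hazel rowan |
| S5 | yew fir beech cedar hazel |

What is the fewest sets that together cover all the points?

2

Take {S1, S4}. Their union is {yew, fir, beech, alder, cedar, hazel, rowan}, which is all 7 points.
No single set has all 7 points (the largest, S3, has 5), so 2 is optimal.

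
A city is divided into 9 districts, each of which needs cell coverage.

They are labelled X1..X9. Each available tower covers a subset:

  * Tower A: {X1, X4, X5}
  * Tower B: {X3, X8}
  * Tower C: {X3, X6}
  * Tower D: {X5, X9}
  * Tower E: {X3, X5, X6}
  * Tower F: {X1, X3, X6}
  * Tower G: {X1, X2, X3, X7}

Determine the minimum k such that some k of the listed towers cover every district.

Take {A, B, D, E, G}. Their union is {X1, X2, X3, X4, X5, X6, X7, X8, X9}, which is all 9 districts.
No 4 of the 7 towers cover everything (all 35 combinations miss at least one district), so 5 is optimal.

5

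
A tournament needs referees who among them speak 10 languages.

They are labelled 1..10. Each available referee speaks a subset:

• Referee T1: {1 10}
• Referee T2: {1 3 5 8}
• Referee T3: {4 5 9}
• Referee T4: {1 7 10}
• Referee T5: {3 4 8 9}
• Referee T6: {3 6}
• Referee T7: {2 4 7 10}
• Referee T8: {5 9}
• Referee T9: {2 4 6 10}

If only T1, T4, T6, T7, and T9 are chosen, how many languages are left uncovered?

Union of T1, T4, T6, T7, T9 = {1, 2, 3, 4, 6, 7, 10}.
Not covered: 5, 8, 9 — 3 languages.

3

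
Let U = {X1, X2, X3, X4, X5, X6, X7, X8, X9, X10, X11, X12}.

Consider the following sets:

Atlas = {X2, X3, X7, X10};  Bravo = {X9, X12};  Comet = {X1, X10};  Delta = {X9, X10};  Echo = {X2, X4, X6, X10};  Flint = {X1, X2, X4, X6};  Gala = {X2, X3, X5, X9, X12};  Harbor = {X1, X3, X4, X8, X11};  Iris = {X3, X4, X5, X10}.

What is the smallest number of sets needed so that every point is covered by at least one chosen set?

4

Atlas, Echo, Gala, and Harbor cover everything between them: the union {X1, X2, X3, X4, X5, X6, X7, X8, X9, X10, X11, X12} is all of U.
No 3 of the 9 sets cover everything (all 84 combinations miss at least one point), so 4 is optimal.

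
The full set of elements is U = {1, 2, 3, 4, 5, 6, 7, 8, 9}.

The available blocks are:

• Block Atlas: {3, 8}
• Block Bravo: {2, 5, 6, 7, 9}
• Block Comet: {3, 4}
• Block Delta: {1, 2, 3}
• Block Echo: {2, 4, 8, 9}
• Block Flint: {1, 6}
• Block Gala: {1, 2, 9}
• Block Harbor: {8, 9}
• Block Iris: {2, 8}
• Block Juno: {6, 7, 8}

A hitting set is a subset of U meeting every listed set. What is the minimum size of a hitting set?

4

H = {1, 4, 5, 8} meets every block (each contains at least one member of H), and |H| = 4.
No choice of 3 elements meets every block, so 4 is the minimum.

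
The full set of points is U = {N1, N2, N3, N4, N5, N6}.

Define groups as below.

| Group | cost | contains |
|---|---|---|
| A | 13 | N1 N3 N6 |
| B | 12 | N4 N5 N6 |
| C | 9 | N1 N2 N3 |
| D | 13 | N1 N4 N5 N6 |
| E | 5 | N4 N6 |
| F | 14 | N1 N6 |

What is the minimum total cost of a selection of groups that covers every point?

B, C together cover every point (B ∪ C = {N1, N2, N3, N4, N5, N6}); total cost 12 + 9 = 21.
The greedy pick E, C, B costs 26; no covering selection beats 21.

21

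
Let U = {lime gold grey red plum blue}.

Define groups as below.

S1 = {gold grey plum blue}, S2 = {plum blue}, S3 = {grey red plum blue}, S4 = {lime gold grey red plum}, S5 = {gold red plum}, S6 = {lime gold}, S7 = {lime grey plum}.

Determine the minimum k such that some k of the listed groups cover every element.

S2 and S4 cover everything between them: the union {lime, gold, grey, red, plum, blue} is all of U.
No single group has all 6 elements (the largest, S4, has 5), so 2 is optimal.

2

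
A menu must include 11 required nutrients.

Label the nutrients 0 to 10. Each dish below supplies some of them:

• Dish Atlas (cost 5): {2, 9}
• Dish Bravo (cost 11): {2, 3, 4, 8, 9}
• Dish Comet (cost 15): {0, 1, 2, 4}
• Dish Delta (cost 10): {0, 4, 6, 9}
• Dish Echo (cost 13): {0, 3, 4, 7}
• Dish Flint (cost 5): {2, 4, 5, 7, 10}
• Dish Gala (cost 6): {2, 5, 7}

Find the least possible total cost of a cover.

Bravo, Comet, Delta, Flint together cover every nutrient (Bravo ∪ Comet ∪ Delta ∪ Flint = {0, 1, 2, 3, 4, 5, 6, 7, 8, 9, 10}); total cost 11 + 15 + 10 + 5 = 41.
No covering selection has total cost below 41.

41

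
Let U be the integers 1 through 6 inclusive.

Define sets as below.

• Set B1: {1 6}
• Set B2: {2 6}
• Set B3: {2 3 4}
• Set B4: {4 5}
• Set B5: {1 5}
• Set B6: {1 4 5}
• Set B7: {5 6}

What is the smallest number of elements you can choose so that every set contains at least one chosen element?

The 3 elements {1, 4, 6} hit every set.
No choice of 2 elements meets every set, so 3 is the minimum.

3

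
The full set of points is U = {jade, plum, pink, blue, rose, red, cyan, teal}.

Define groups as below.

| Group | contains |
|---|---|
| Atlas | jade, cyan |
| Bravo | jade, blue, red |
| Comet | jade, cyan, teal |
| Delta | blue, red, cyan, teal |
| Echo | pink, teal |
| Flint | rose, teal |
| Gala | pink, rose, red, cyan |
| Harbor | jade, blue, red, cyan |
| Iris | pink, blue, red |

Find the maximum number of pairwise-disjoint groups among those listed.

3

Atlas, Flint, Iris are pairwise disjoint (Atlas={jade,cyan}; Flint={rose,teal}; Iris={pink,blue,red}).
Every remaining group overlaps one of these, and no 4 of the listed groups are pairwise disjoint, so 3 is the maximum.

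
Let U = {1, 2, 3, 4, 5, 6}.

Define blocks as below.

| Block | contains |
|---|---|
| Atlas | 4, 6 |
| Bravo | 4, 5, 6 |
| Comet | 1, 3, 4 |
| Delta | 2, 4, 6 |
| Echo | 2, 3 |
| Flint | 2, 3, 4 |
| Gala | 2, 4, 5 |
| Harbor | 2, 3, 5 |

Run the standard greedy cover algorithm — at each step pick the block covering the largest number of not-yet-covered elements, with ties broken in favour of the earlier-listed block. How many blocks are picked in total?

3

Greedy: pick Bravo (covers 3 new) → pick Comet (covers 2 new) → pick Delta (covers 1 new). Total picks: 3.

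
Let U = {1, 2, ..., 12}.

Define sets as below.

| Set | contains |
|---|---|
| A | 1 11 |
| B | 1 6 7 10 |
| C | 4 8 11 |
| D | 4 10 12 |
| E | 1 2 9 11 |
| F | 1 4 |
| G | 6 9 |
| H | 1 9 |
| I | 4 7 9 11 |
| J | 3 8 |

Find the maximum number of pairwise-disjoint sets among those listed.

A, D, G, J are pairwise disjoint (A={1,11}; D={4,10,12}; G={6,9}; J={3,8}).
Every remaining set overlaps one of these, and no 5 of the listed sets are pairwise disjoint, so 4 is the maximum.

4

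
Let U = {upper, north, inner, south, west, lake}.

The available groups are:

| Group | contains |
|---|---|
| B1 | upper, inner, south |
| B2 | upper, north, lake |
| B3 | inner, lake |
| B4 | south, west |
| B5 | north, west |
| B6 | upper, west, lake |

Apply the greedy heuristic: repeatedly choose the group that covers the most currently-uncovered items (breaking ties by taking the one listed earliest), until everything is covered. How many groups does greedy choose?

Greedy: pick B1 (covers 3 new) → pick B2 (covers 2 new) → pick B4 (covers 1 new). Total picks: 3.

3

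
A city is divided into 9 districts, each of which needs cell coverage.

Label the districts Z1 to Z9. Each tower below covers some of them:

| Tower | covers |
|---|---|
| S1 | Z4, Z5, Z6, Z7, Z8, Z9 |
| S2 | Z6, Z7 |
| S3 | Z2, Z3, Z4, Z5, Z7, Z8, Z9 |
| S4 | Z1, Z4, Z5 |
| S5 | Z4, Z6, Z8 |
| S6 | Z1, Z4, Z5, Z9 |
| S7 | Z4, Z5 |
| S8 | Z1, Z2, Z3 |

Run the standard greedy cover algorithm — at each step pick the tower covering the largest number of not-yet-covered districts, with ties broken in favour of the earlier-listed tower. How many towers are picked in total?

Greedy: pick S3 (covers 7 new) → pick S1 (covers 1 new) → pick S4 (covers 1 new). Total picks: 3.
(The true minimum cover uses only 2 towers, so greedy is not optimal here.)

3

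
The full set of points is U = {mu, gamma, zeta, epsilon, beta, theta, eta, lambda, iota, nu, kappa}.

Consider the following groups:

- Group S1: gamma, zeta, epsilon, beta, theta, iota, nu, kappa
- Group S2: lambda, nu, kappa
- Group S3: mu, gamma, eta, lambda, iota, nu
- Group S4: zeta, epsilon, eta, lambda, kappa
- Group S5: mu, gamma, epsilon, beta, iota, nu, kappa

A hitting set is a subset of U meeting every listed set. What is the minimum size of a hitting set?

Take H = {mu, kappa}. Each listed group contains at least one of these, so H is a hitting set of size 2.
No single point lies in every group, so at least 2 are needed and 2 is optimal.

2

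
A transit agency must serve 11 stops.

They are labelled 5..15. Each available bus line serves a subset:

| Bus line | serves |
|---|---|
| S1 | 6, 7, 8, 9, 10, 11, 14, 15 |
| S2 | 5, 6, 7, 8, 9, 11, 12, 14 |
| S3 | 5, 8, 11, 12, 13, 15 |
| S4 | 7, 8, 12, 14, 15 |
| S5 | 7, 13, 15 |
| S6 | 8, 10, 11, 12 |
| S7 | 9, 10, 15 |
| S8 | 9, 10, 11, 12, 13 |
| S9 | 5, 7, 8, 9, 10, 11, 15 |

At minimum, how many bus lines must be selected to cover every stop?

2

Take {S1, S3}. Their union is {5, 6, 7, 8, 9, 10, 11, 12, 13, 14, 15}, which is all 11 stops.
No single bus line has all 11 stops (the largest, S1, has 8), so 2 is optimal.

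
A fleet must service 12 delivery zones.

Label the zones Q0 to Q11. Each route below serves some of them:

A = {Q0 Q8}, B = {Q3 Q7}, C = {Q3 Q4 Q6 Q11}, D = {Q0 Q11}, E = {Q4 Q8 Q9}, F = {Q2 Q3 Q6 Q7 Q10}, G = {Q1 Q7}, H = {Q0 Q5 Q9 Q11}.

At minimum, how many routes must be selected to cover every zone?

4

Take {E, F, G, H}. Their union is {Q0, Q1, Q2, Q3, Q4, Q5, Q6, Q7, Q8, Q9, Q10, Q11}, which is all 12 zones.
Only G contains Q1, so G is forced; the remaining 10 zones need at least 3 more routes (each remaining route adds at most 4) — so at least 4 routes are needed, and 4 is optimal.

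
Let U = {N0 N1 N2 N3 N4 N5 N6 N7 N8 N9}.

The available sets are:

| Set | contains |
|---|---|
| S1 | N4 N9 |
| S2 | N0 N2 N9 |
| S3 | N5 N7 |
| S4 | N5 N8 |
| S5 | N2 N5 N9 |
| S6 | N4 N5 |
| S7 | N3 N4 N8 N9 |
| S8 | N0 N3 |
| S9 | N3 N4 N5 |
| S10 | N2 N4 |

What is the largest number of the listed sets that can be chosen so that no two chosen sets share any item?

3

S1, S4, S8 are pairwise disjoint (S1={N4,N9}; S4={N5,N8}; S8={N0,N3}).
Every remaining set overlaps one of these, and no 4 of the listed sets are pairwise disjoint, so 3 is the maximum.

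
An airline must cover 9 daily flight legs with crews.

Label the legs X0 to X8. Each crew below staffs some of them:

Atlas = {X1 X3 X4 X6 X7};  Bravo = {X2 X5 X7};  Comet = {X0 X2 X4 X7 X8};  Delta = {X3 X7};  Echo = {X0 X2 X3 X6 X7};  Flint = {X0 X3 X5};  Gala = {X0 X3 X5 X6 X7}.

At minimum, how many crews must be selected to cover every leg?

Atlas and Comet and Flint together: Atlas ∪ Comet ∪ Flint = {X0, X1, X2, X3, X4, X5, X6, X7, X8} — every leg is covered.
Only Atlas contains X1, so Atlas is forced; the remaining 4 legs need at least 2 more crews (each remaining crew adds at most 3) — so at least 3 crews are needed, and 3 is optimal.

3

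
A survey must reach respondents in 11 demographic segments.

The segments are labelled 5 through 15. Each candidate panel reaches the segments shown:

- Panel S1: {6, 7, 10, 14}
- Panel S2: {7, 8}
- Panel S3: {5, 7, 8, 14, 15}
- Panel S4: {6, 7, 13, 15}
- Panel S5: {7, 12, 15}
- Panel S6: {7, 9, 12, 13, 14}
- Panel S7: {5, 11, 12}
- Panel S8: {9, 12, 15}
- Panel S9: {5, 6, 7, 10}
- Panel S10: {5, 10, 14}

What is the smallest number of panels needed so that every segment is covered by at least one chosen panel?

4

Take {S1, S3, S6, S7}. Their union is {5, 6, 7, 8, 9, 10, 11, 12, 13, 14, 15}, which is all 11 segments.
No 3 of the 10 panels cover everything (all 120 combinations miss at least one segment), so 4 is optimal.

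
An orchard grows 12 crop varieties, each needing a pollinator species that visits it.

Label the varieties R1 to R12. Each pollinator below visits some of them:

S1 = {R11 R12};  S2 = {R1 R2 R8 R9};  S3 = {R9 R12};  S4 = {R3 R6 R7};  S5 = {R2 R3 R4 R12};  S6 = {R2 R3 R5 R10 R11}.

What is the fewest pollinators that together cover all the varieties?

Take {S2, S4, S5, S6}. Their union is {R1, R2, R3, R4, R5, R6, R7, R8, R9, R10, R11, R12}, which is all 12 varieties.
Only S5 contains R4, so S5 is forced; the remaining 8 varieties need at least 3 more pollinators (each remaining pollinator adds at most 3) — so at least 4 pollinators are needed, and 4 is optimal.

4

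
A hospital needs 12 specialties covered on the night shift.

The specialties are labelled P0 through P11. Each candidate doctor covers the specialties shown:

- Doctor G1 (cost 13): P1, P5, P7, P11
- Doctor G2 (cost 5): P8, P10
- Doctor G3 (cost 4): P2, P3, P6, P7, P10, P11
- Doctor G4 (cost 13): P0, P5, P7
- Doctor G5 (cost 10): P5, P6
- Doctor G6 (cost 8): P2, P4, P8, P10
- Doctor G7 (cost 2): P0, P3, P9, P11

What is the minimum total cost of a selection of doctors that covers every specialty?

27

G1, G3, G6, G7 together cover every specialty (G1 ∪ G3 ∪ G6 ∪ G7 = {P0, P1, P2, P3, P4, P5, P6, P7, P8, P9, P10, P11}); total cost 13 + 4 + 8 + 2 = 27.
No covering selection has total cost below 27.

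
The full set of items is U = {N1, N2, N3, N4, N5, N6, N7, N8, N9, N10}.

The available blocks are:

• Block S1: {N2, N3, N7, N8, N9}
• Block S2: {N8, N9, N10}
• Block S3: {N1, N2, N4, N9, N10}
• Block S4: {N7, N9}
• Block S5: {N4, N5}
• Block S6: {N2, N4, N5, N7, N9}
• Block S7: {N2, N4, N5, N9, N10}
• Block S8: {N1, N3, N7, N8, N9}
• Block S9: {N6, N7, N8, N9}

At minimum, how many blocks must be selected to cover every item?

3

S7 and S8 and S9 together: S7 ∪ S8 ∪ S9 = {N1, N2, N3, N4, N5, N6, N7, N8, N9, N10} — every item is covered.
Only S9 contains N6, so S9 is forced; the remaining 6 items need at least 2 more blocks (each remaining block adds at most 4) — so at least 3 blocks are needed, and 3 is optimal.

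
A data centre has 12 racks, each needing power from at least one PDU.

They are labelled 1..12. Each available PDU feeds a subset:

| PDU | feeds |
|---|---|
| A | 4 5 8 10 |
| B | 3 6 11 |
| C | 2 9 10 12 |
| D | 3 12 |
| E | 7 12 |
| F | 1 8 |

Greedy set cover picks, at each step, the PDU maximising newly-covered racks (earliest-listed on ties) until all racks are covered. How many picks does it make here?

Greedy: pick A (covers 4 new) → pick B (covers 3 new) → pick C (covers 3 new) → pick E (covers 1 new) → pick F (covers 1 new). Total picks: 5.

5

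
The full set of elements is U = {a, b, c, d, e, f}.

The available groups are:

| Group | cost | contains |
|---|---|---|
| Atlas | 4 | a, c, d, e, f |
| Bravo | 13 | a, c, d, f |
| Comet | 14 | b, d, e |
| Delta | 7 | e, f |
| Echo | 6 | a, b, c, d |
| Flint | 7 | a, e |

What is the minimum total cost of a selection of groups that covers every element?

Atlas, Echo together cover every element (Atlas ∪ Echo = {a, b, c, d, e, f}); total cost 4 + 6 = 10.
No covering selection has total cost below 10.

10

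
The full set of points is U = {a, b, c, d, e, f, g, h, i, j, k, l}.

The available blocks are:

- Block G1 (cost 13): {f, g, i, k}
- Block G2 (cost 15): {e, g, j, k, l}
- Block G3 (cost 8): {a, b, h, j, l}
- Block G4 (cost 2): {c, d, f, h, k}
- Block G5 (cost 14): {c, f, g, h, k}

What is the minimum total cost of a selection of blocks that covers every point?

G1, G2, G3, G4 together cover every point (G1 ∪ G2 ∪ G3 ∪ G4 = {a, b, c, d, e, f, g, h, i, j, k, l}); total cost 13 + 15 + 8 + 2 = 38.
No covering selection has total cost below 38.

38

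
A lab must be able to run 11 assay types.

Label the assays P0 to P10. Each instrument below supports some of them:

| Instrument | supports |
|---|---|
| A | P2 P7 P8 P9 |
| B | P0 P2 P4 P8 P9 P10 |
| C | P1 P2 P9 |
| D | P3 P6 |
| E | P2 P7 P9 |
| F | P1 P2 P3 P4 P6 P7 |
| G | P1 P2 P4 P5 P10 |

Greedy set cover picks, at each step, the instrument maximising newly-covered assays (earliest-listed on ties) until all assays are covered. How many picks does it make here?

Greedy: pick B (covers 6 new) → pick F (covers 4 new) → pick G (covers 1 new). Total picks: 3.

3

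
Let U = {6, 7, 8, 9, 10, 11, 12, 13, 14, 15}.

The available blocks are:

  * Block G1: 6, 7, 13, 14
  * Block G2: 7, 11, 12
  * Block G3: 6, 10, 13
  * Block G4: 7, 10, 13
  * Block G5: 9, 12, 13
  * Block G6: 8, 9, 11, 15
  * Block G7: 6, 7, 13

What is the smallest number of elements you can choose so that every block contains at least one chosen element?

The 2 elements {11, 13} hit every block.
The blocks G3, G6 are pairwise disjoint, so any hitting set needs a separate element for each — at least 2. Hence 2 is optimal.

2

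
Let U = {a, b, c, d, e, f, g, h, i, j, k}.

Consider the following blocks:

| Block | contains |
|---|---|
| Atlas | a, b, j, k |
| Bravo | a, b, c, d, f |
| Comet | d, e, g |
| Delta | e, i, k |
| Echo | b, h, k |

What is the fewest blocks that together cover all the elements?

Take {Atlas, Bravo, Comet, Delta, Echo}. Their union is {a, b, c, d, e, f, g, h, i, j, k}, which is all 11 elements.
No 4 of the 5 blocks cover everything (all 5 combinations miss at least one element), so 5 is optimal.

5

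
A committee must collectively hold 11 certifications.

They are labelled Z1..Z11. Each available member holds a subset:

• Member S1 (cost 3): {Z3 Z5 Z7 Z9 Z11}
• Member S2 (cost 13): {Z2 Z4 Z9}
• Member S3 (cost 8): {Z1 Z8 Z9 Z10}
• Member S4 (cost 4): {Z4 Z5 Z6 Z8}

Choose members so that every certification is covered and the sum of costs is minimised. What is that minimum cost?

S1, S2, S3, S4 together cover every certification (S1 ∪ S2 ∪ S3 ∪ S4 = {Z1, Z2, Z3, Z4, Z5, Z6, Z7, Z8, Z9, Z10, Z11}); total cost 3 + 13 + 8 + 4 = 28.
No covering selection has total cost below 28.

28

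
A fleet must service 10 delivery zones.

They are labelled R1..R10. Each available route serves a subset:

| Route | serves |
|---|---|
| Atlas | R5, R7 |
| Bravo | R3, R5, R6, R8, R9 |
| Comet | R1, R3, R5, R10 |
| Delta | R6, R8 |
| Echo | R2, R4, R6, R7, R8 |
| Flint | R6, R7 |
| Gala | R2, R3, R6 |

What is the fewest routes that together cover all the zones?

3

Take {Bravo, Comet, Echo}. Their union is {R1, R2, R3, R4, R5, R6, R7, R8, R9, R10}, which is all 10 zones.
Only Comet contains R1, so Comet is forced; the remaining 6 zones need at least 2 more routes (each remaining route adds at most 5) — so at least 3 routes are needed, and 3 is optimal.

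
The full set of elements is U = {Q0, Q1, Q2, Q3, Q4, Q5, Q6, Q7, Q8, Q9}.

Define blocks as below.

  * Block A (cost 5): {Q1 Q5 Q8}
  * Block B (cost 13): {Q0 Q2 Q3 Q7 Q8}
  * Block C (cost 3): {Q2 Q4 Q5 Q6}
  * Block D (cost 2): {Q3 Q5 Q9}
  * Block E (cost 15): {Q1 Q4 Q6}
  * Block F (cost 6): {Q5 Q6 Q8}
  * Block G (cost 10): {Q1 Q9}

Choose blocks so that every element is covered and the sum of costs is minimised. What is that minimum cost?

23

A, B, C, D together cover every element (A ∪ B ∪ C ∪ D = {Q0, Q1, Q2, Q3, Q4, Q5, Q6, Q7, Q8, Q9}); total cost 5 + 13 + 3 + 2 = 23.
No covering selection has total cost below 23.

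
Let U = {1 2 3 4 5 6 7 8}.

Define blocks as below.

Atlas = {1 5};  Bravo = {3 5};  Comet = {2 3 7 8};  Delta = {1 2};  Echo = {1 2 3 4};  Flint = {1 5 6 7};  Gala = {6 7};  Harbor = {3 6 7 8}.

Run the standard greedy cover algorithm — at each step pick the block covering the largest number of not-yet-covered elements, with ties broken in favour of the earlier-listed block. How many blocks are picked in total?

Greedy: pick Comet (covers 4 new) → pick Flint (covers 3 new) → pick Echo (covers 1 new). Total picks: 3.

3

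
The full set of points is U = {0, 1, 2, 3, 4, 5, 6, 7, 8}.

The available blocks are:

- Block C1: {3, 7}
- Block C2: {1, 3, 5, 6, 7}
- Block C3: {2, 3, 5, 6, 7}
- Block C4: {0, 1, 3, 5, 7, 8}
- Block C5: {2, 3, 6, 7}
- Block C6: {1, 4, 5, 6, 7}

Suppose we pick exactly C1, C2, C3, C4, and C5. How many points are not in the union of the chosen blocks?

1

Union of C1, C2, C3, C4, C5 = {0, 1, 2, 3, 5, 6, 7, 8}.
Not covered: 4 — 1 point.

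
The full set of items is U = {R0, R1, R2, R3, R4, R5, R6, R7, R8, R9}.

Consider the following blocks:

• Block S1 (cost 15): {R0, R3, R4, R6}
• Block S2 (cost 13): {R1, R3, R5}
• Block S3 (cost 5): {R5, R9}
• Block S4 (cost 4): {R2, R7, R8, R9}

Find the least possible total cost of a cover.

S1, S2, S4 together cover every item (S1 ∪ S2 ∪ S4 = {R0, R1, R2, R3, R4, R5, R6, R7, R8, R9}); total cost 15 + 13 + 4 = 32.
The greedy pick S4, S1, S3, S2 costs 37; no covering selection beats 32.

32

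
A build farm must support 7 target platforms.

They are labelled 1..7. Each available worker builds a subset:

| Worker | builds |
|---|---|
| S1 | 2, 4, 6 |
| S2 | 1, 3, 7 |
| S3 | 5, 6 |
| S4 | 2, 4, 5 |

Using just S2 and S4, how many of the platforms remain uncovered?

1

Union of S2, S4 = {1, 2, 3, 4, 5, 7}.
Not covered: 6 — 1 platform.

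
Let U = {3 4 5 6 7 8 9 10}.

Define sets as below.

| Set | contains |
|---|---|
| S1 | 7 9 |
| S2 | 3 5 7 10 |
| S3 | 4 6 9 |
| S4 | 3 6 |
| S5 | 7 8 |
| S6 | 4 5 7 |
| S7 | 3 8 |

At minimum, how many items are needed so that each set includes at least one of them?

3

H = {6, 7, 8} meets every set (each contains at least one member of H), and |H| = 3.
No choice of 2 items meets every set, so 3 is the minimum.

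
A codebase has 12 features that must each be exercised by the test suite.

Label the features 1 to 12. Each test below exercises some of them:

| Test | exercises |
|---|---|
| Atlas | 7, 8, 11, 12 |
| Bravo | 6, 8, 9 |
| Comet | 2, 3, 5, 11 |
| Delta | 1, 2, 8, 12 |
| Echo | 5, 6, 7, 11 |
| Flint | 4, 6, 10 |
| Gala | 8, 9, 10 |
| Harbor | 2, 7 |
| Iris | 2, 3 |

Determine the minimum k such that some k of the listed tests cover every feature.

Take {Comet, Delta, Echo, Flint, Gala}. Their union is {1, 2, 3, 4, 5, 6, 7, 8, 9, 10, 11, 12}, which is all 12 features.
No 4 of the 9 tests cover everything (all 126 combinations miss at least one feature), so 5 is optimal.

5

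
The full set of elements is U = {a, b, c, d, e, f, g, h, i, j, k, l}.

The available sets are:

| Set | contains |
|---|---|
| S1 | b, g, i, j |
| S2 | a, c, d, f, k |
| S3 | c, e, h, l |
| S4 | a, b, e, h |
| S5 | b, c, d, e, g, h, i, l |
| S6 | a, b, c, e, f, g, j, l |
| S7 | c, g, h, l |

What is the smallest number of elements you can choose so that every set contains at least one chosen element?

The 2 elements {b, c} hit every set.
The sets S1, S3 are pairwise disjoint, so any hitting set needs a separate element for each — at least 2. Hence 2 is optimal.

2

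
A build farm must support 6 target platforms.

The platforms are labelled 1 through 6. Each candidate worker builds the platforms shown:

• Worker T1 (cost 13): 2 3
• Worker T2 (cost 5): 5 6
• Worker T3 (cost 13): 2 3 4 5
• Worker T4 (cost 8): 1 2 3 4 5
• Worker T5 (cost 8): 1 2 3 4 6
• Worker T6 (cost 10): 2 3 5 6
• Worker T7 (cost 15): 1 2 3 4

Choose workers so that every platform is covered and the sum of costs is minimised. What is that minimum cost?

13

T2, T5 together cover every platform (T2 ∪ T5 = {1, 2, 3, 4, 5, 6}); total cost 5 + 8 = 13.
No covering selection has total cost below 13.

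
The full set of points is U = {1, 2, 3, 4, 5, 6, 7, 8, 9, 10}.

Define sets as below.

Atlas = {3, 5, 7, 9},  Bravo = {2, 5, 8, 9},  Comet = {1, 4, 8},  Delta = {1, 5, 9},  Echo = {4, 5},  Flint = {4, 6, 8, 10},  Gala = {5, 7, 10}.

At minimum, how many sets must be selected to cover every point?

4

Atlas and Bravo and Delta and Flint together: Atlas ∪ Bravo ∪ Delta ∪ Flint = {1, 2, 3, 4, 5, 6, 7, 8, 9, 10} — every point is covered.
No 3 of the 7 sets cover everything (all 35 combinations miss at least one point), so 4 is optimal.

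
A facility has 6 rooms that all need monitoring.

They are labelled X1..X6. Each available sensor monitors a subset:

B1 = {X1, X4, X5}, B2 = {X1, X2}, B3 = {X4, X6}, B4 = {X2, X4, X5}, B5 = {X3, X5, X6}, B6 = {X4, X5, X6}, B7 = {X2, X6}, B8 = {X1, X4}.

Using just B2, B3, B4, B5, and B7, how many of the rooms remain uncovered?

0

Union of B2, B3, B4, B5, B7 = {X1, X2, X3, X4, X5, X6} — that's every room, so 0 are uncovered.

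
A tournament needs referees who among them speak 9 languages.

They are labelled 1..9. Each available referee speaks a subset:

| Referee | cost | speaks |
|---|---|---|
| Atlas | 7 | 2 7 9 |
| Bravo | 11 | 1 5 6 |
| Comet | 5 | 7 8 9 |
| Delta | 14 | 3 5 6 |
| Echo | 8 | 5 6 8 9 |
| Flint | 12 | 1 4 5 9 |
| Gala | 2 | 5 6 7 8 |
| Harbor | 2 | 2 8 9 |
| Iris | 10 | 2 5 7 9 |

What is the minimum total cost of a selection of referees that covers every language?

Delta, Flint, Gala, Harbor together cover every language (Delta ∪ Flint ∪ Gala ∪ Harbor = {1, 2, 3, 4, 5, 6, 7, 8, 9}); total cost 14 + 12 + 2 + 2 = 30.
No covering selection has total cost below 30.

30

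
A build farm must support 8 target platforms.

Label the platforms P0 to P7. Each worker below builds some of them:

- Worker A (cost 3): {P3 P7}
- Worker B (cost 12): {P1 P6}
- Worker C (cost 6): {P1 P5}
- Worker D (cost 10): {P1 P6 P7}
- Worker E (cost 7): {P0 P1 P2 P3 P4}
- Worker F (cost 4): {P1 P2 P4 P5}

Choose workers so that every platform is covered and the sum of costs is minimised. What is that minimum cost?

D, E, F together cover every platform (D ∪ E ∪ F = {P0, P1, P2, P3, P4, P5, P6, P7}); total cost 10 + 7 + 4 = 21.
The greedy pick F, A, E, D costs 24; no covering selection beats 21.

21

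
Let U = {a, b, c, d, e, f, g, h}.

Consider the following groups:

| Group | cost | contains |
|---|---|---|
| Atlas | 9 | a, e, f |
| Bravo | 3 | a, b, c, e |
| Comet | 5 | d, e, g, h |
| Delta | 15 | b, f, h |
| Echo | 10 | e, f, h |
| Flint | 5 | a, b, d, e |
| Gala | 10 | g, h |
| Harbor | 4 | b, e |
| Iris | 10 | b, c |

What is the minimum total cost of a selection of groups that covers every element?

Atlas, Bravo, Comet together cover every element (Atlas ∪ Bravo ∪ Comet = {a, b, c, d, e, f, g, h}); total cost 9 + 3 + 5 = 17.
No covering selection has total cost below 17.

17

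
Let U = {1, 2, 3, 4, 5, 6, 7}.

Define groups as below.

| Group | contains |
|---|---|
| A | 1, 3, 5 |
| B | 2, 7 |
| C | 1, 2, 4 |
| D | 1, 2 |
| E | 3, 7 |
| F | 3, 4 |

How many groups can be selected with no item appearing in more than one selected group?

D, F are pairwise disjoint (D={1,2}; F={3,4}).
Every remaining group overlaps one of these, and no 3 of the listed groups are pairwise disjoint, so 2 is the maximum.

2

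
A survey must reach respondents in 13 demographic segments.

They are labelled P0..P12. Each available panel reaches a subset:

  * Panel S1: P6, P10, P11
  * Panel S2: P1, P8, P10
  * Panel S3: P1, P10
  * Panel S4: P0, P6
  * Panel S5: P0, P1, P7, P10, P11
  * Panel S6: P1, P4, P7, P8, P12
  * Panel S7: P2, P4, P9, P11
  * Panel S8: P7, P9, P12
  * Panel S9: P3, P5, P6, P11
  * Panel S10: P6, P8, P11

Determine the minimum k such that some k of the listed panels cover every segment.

4

S5 and S6 and S7 and S9 together: S5 ∪ S6 ∪ S7 ∪ S9 = {P0, P1, P2, P3, P4, P5, P6, P7, P8, P9, P10, P11, P12} — every segment is covered.
Only S7 contains P2, so S7 is forced; the remaining 9 segments need at least 3 more panels (each remaining panel adds at most 4) — so at least 4 panels are needed, and 4 is optimal.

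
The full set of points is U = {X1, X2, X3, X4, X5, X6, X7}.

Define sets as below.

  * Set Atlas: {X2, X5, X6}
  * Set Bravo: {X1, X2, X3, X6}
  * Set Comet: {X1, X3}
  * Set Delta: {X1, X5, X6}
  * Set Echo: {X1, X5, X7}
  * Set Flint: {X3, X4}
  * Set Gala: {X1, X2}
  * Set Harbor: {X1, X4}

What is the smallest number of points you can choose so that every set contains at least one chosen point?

Take H = {X1, X2, X3}. Each listed set contains at least one of these, so H is a hitting set of size 3.
No choice of 2 points meets every set, so 3 is the minimum.

3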